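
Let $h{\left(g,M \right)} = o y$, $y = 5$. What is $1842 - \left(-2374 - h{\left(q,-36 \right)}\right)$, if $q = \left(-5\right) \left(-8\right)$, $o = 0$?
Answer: $4216$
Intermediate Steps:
$q = 40$
$h{\left(g,M \right)} = 0$ ($h{\left(g,M \right)} = 0 \cdot 5 = 0$)
$1842 - \left(-2374 - h{\left(q,-36 \right)}\right) = 1842 - \left(-2374 - 0\right) = 1842 - \left(-2374 + 0\right) = 1842 - -2374 = 1842 + 2374 = 4216$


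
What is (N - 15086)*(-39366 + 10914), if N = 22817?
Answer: -219962412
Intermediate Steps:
(N - 15086)*(-39366 + 10914) = (22817 - 15086)*(-39366 + 10914) = 7731*(-28452) = -219962412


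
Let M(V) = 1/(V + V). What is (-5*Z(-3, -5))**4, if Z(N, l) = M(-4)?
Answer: 625/4096 ≈ 0.15259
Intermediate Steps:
M(V) = 1/(2*V)
Z(N, l) = -1/8 (Z(N, l) = (1/2)/(-4) = (1/2)*(-1/4) = -1/8)
(-5*Z(-3, -5))**4 = (-5*(-1/8))**4 = (5/8)**4 = 625/4096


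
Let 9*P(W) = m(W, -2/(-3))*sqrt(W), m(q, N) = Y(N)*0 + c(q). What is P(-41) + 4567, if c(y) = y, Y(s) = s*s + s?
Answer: 4567 - 41*I*sqrt(41)/9 ≈ 4567.0 - 29.17*I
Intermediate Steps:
Y(s) = s + s**2 (Y(s) = s**2 + s = s + s**2)
m(q, N) = q (m(q, N) = (N*(1 + N))*0 + q = 0 + q = q)
P(W) = W**(3/2)/9 (P(W) = (W*sqrt(W))/9 = W**(3/2)/9)
P(-41) + 4567 = (-41)**(3/2)/9 + 4567 = (-41*I*sqrt(41))/9 + 4567 = -41*I*sqrt(41)/9 + 4567 = 4567 - 41*I*sqrt(41)/9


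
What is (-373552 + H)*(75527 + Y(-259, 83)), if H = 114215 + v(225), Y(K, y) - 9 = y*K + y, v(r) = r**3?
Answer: 602447569136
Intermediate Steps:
Y(K, y) = 9 + y + K*y (Y(K, y) = 9 + (y*K + y) = 9 + (K*y + y) = 9 + (y + K*y) = 9 + y + K*y)
H = 11504840 (H = 114215 + 225**3 = 114215 + 11390625 = 11504840)
(-373552 + H)*(75527 + Y(-259, 83)) = (-373552 + 11504840)*(75527 + (9 + 83 - 259*83)) = 11131288*(75527 + (9 + 83 - 21497)) = 11131288*(75527 - 21405) = 11131288*54122 = 602447569136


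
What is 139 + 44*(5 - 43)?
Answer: -1533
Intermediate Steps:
139 + 44*(5 - 43) = 139 + 44*(-38) = 139 - 1672 = -1533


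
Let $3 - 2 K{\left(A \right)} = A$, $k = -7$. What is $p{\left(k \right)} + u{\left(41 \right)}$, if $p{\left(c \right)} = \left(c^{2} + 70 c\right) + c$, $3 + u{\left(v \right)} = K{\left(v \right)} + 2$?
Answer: $-468$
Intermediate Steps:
$K{\left(A \right)} = \frac{3}{2} - \frac{A}{2}$
$u{\left(v \right)} = \frac{1}{2} - \frac{v}{2}$ ($u{\left(v \right)} = -3 + \left(\left(\frac{3}{2} - \frac{v}{2}\right) + 2\right) = -3 - \left(- \frac{7}{2} + \frac{v}{2}\right) = \frac{1}{2} - \frac{v}{2}$)
$p{\left(c \right)} = c^{2} + 71 c$
$p{\left(k \right)} + u{\left(41 \right)} = - 7 \left(71 - 7\right) + \left(\frac{1}{2} - \frac{41}{2}\right) = \left(-7\right) 64 + \left(\frac{1}{2} - \frac{41}{2}\right) = -448 - 20 = -468$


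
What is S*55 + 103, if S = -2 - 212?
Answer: -11667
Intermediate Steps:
S = -214
S*55 + 103 = -214*55 + 103 = -11770 + 103 = -11667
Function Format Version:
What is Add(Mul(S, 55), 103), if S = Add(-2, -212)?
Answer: -11667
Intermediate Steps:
S = -214
Add(Mul(S, 55), 103) = Add(Mul(-214, 55), 103) = Add(-11770, 103) = -11667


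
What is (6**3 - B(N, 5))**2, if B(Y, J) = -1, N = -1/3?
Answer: 47089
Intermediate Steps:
N = -1/3 (N = -1*1/3 = -1/3 ≈ -0.33333)
(6**3 - B(N, 5))**2 = (6**3 - 1*(-1))**2 = (216 + 1)**2 = 217**2 = 47089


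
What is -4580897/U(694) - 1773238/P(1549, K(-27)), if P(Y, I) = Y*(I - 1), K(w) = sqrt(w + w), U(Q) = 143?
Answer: -35455995171/1107535 + 5319714*I*sqrt(6)/85195 ≈ -32013.0 + 152.95*I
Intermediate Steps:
K(w) = sqrt(2)*sqrt(w) (K(w) = sqrt(2*w) = sqrt(2)*sqrt(w))
P(Y, I) = Y*(-1 + I)
-4580897/U(694) - 1773238/P(1549, K(-27)) = -4580897/143 - 1773238*1/(1549*(-1 + sqrt(2)*sqrt(-27))) = -4580897*1/143 - 1773238*1/(1549*(-1 + sqrt(2)*(3*I*sqrt(3)))) = -4580897/143 - 1773238*1/(1549*(-1 + 3*I*sqrt(6))) = -4580897/143 - 1773238/(-1549 + 4647*I*sqrt(6))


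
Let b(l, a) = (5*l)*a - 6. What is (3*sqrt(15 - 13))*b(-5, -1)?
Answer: 57*sqrt(2) ≈ 80.610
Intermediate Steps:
b(l, a) = -6 + 5*a*l (b(l, a) = 5*a*l - 6 = -6 + 5*a*l)
(3*sqrt(15 - 13))*b(-5, -1) = (3*sqrt(15 - 13))*(-6 + 5*(-1)*(-5)) = (3*sqrt(2))*(-6 + 25) = (3*sqrt(2))*19 = 57*sqrt(2)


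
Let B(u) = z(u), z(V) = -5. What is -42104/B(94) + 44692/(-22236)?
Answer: 234000271/27795 ≈ 8418.8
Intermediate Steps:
B(u) = -5
-42104/B(94) + 44692/(-22236) = -42104/(-5) + 44692/(-22236) = -42104*(-⅕) + 44692*(-1/22236) = 42104/5 - 11173/5559 = 234000271/27795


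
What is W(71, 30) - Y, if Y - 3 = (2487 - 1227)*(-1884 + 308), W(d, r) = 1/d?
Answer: 140988748/71 ≈ 1.9858e+6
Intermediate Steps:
Y = -1985757 (Y = 3 + (2487 - 1227)*(-1884 + 308) = 3 + 1260*(-1576) = 3 - 1985760 = -1985757)
W(71, 30) - Y = 1/71 - 1*(-1985757) = 1/71 + 1985757 = 140988748/71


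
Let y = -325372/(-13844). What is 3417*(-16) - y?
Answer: -189301135/3461 ≈ -54696.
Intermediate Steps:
y = 81343/3461 (y = -325372*(-1/13844) = 81343/3461 ≈ 23.503)
3417*(-16) - y = 3417*(-16) - 1*81343/3461 = -54672 - 81343/3461 = -189301135/3461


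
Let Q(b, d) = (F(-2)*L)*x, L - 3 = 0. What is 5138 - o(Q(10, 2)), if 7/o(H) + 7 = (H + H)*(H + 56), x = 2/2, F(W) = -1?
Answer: 1669857/325 ≈ 5138.0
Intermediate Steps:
L = 3 (L = 3 + 0 = 3)
x = 1 (x = 2*(½) = 1)
Q(b, d) = -3 (Q(b, d) = -1*3*1 = -3*1 = -3)
o(H) = 7/(-7 + 2*H*(56 + H)) (o(H) = 7/(-7 + (H + H)*(H + 56)) = 7/(-7 + (2*H)*(56 + H)) = 7/(-7 + 2*H*(56 + H)))
5138 - o(Q(10, 2)) = 5138 - 7/(-7 + 2*(-3)² + 112*(-3)) = 5138 - 7/(-7 + 2*9 - 336) = 5138 - 7/(-7 + 18 - 336) = 5138 - 7/(-325) = 5138 - 7*(-1)/325 = 5138 - 1*(-7/325) = 5138 + 7/325 = 1669857/325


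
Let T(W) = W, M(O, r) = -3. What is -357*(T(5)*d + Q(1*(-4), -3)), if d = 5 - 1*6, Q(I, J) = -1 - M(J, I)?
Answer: 1071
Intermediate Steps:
Q(I, J) = 2 (Q(I, J) = -1 - 1*(-3) = -1 + 3 = 2)
d = -1 (d = 5 - 6 = -1)
-357*(T(5)*d + Q(1*(-4), -3)) = -357*(5*(-1) + 2) = -357*(-5 + 2) = -357*(-3) = 1071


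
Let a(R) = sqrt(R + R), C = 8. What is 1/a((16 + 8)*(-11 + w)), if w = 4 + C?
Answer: sqrt(3)/12 ≈ 0.14434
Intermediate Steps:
w = 12 (w = 4 + 8 = 12)
a(R) = sqrt(2)*sqrt(R) (a(R) = sqrt(2*R) = sqrt(2)*sqrt(R))
1/a((16 + 8)*(-11 + w)) = 1/(sqrt(2)*sqrt((16 + 8)*(-11 + 12))) = 1/(sqrt(2)*sqrt(24*1)) = 1/(sqrt(2)*sqrt(24)) = 1/(sqrt(2)*(2*sqrt(6))) = 1/(4*sqrt(3)) = sqrt(3)/12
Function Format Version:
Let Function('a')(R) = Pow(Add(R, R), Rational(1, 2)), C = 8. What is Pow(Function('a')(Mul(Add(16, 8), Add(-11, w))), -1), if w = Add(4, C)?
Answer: Mul(Rational(1, 12), Pow(3, Rational(1, 2))) ≈ 0.14434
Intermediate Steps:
w = 12 (w = Add(4, 8) = 12)
Function('a')(R) = Mul(Pow(2, Rational(1, 2)), Pow(R, Rational(1, 2))) (Function('a')(R) = Pow(Mul(2, R), Rational(1, 2)) = Mul(Pow(2, Rational(1, 2)), Pow(R, Rational(1, 2))))
Pow(Function('a')(Mul(Add(16, 8), Add(-11, w))), -1) = Pow(Mul(Pow(2, Rational(1, 2)), Pow(Mul(Add(16, 8), Add(-11, 12)), Rational(1, 2))), -1) = Pow(Mul(Pow(2, Rational(1, 2)), Pow(Mul(24, 1), Rational(1, 2))), -1) = Pow(Mul(Pow(2, Rational(1, 2)), Pow(24, Rational(1, 2))), -1) = Pow(Mul(Pow(2, Rational(1, 2)), Mul(2, Pow(6, Rational(1, 2)))), -1) = Pow(Mul(4, Pow(3, Rational(1, 2))), -1) = Mul(Rational(1, 12), Pow(3, Rational(1, 2)))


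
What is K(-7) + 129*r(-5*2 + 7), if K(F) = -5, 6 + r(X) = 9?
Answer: 382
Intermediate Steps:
r(X) = 3 (r(X) = -6 + 9 = 3)
K(-7) + 129*r(-5*2 + 7) = -5 + 129*3 = -5 + 387 = 382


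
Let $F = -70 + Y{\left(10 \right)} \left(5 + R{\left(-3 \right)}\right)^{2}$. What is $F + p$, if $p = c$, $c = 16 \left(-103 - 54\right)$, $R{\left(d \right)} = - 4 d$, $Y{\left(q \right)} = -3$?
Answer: $-3449$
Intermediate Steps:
$c = -2512$ ($c = 16 \left(-157\right) = -2512$)
$p = -2512$
$F = -937$ ($F = -70 - 3 \left(5 - -12\right)^{2} = -70 - 3 \left(5 + 12\right)^{2} = -70 - 3 \cdot 17^{2} = -70 - 867 = -937$)
$F + p = -937 - 2512 = -3449$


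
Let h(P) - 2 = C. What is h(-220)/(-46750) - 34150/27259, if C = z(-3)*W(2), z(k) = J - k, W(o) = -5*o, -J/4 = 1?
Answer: -798419804/637179125 ≈ -1.2531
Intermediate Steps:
J = -4 (J = -4*1 = -4)
z(k) = -4 - k
C = 10 (C = (-4 - 1*(-3))*(-5*2) = (-4 + 3)*(-10) = -1*(-10) = 10)
h(P) = 12 (h(P) = 2 + 10 = 12)
h(-220)/(-46750) - 34150/27259 = 12/(-46750) - 34150/27259 = 12*(-1/46750) - 34150*1/27259 = -6/23375 - 34150/27259 = -798419804/637179125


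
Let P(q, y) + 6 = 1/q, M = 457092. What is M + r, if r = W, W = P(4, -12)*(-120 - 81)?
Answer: 1832991/4 ≈ 4.5825e+5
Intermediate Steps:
P(q, y) = -6 + 1/q
W = 4623/4 (W = (-6 + 1/4)*(-120 - 81) = (-6 + ¼)*(-201) = -23/4*(-201) = 4623/4 ≈ 1155.8)
r = 4623/4 ≈ 1155.8
M + r = 457092 + 4623/4 = 1832991/4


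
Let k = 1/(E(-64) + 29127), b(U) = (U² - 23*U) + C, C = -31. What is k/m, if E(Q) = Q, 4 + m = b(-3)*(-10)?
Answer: -1/13775862 ≈ -7.2591e-8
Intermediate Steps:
b(U) = -31 + U² - 23*U (b(U) = (U² - 23*U) - 31 = -31 + U² - 23*U)
m = -474 (m = -4 + (-31 + (-3)² - 23*(-3))*(-10) = -4 + (-31 + 9 + 69)*(-10) = -4 + 47*(-10) = -4 - 470 = -474)
k = 1/29063 (k = 1/(-64 + 29127) = 1/29063 ≈ 3.4408e-5)
k/m = (1/29063)/(-474) = (1/29063)*(-1/474) = -1/13775862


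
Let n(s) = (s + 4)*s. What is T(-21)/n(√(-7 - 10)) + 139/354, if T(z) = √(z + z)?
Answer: 139/354 + 4*√714/561 - I*√42/33 ≈ 0.58318 - 0.19639*I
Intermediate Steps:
T(z) = √2*√z (T(z) = √(2*z) = √2*√z)
n(s) = s*(4 + s) (n(s) = (4 + s)*s = s*(4 + s))
T(-21)/n(√(-7 - 10)) + 139/354 = (√2*√(-21))/((√(-7 - 10)*(4 + √(-7 - 10)))) + 139/354 = (√2*(I*√21))/((√(-17)*(4 + √(-17)))) + 139*(1/354) = (I*√42)/(((I*√17)*(4 + I*√17))) + 139/354 = (I*√42)/((I*√17*(4 + I*√17))) + 139/354 = (I*√42)*(-I*√17/(17*(4 + I*√17))) + 139/354 = √714/(17*(4 + I*√17)) + 139/354 = 139/354 + √714/(17*(4 + I*√17))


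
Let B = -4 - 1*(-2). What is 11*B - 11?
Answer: -33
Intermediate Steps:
B = -2 (B = -4 + 2 = -2)
11*B - 11 = 11*(-2) - 11 = -22 - 11 = -33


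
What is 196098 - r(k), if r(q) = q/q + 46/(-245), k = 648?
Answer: 48043811/245 ≈ 1.9610e+5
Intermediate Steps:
r(q) = 199/245 (r(q) = 1 + 46*(-1/245) = 1 - 46/245 = 199/245)
196098 - r(k) = 196098 - 1*199/245 = 196098 - 199/245 = 48043811/245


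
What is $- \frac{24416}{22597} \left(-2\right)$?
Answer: $\frac{48832}{22597} \approx 2.161$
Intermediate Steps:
$- \frac{24416}{22597} \left(-2\right) = \left(-24416\right) \frac{1}{22597} \left(-2\right) = \left(- \frac{24416}{22597}\right) \left(-2\right) = \frac{48832}{22597}$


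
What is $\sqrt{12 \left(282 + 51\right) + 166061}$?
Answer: $\sqrt{170057} \approx 412.38$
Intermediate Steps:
$\sqrt{12 \left(282 + 51\right) + 166061} = \sqrt{12 \cdot 333 + 166061} = \sqrt{3996 + 166061} = \sqrt{170057}$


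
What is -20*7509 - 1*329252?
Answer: -479432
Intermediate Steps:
-20*7509 - 1*329252 = -150180 - 329252 = -479432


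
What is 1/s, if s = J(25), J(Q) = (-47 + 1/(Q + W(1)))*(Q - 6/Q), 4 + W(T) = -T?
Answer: -500/581241 ≈ -0.00086023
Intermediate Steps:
W(T) = -4 - T
J(Q) = (-47 + 1/(-5 + Q))*(Q - 6/Q) (J(Q) = (-47 + 1/(Q + (-4 - 1*1)))*(Q - 6/Q) = (-47 + 1/(Q + (-4 - 1)))*(Q - 6/Q) = (-47 + 1/(Q - 5))*(Q - 6/Q) = (-47 + 1/(-5 + Q))*(Q - 6/Q))
s = -581241/500 (s = (-1416 - 47*25**3 + 236*25**2 + 282*25)/(25*(-5 + 25)) = (1/25)*(-1416 - 47*15625 + 236*625 + 7050)/20 = (1/25)*(1/20)*(-1416 - 734375 + 147500 + 7050) = (1/25)*(1/20)*(-581241) = -581241/500 ≈ -1162.5)
1/s = 1/(-581241/500) = -500/581241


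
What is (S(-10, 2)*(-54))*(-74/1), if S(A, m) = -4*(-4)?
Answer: 63936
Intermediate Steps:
S(A, m) = 16
(S(-10, 2)*(-54))*(-74/1) = (16*(-54))*(-74/1) = -(-63936) = -864*(-74) = 63936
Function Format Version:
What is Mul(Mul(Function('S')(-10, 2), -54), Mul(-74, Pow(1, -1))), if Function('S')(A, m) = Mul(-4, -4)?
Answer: 63936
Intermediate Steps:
Function('S')(A, m) = 16
Mul(Mul(Function('S')(-10, 2), -54), Mul(-74, Pow(1, -1))) = Mul(Mul(16, -54), Mul(-74, Pow(1, -1))) = Mul(-864, Mul(-74, 1)) = Mul(-864, -74) = 63936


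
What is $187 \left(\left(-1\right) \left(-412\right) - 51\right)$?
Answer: $67507$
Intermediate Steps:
$187 \left(\left(-1\right) \left(-412\right) - 51\right) = 187 \left(412 - 51\right) = 187 \cdot 361 = 67507$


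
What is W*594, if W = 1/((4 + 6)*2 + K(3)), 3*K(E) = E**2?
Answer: 594/23 ≈ 25.826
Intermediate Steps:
K(E) = E**2/3
W = 1/23 (W = 1/((4 + 6)*2 + (1/3)*3**2) = 1/(10*2 + (1/3)*9) = 1/(20 + 3) = 1/23 ≈ 0.043478)
W*594 = (1/23)*594 = 594/23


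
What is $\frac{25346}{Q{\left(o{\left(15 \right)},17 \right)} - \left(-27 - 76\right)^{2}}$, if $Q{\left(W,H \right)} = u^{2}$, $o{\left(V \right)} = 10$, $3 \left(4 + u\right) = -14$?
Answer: $- \frac{228114}{94805} \approx -2.4061$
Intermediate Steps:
$u = - \frac{26}{3}$ ($u = -4 + \frac{1}{3} \left(-14\right) = -4 - \frac{14}{3} = - \frac{26}{3} \approx -8.6667$)
$Q{\left(W,H \right)} = \frac{676}{9}$ ($Q{\left(W,H \right)} = \left(- \frac{26}{3}\right)^{2} = \frac{676}{9}$)
$\frac{25346}{Q{\left(o{\left(15 \right)},17 \right)} - \left(-27 - 76\right)^{2}} = \frac{25346}{\frac{676}{9} - \left(-27 - 76\right)^{2}} = \frac{25346}{\frac{676}{9} - \left(-103\right)^{2}} = \frac{25346}{\frac{676}{9} - 10609} = \frac{25346}{- \frac{94805}{9}} = 25346 \left(- \frac{9}{94805}\right) = - \frac{228114}{94805}$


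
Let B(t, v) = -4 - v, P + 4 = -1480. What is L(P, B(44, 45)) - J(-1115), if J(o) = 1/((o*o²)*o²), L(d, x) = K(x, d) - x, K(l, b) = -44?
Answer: 8616766833484376/1723353366696875 ≈ 5.0000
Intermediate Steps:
P = -1484 (P = -4 - 1480 = -1484)
L(d, x) = -44 - x
J(o) = o⁻⁵ (J(o) = 1/(o³*o²) = 1/(o⁵) = o⁻⁵)
L(P, B(44, 45)) - J(-1115) = (-44 - (-4 - 1*45)) - 1/(-1115)⁵ = (-44 - (-4 - 45)) - 1*(-1/1723353366696875) = (-44 - 1*(-49)) + 1/1723353366696875 = (-44 + 49) + 1/1723353366696875 = 5 + 1/1723353366696875 = 8616766833484376/1723353366696875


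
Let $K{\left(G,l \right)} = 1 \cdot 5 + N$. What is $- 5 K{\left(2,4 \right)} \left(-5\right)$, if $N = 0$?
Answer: $125$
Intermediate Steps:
$K{\left(G,l \right)} = 5$ ($K{\left(G,l \right)} = 1 \cdot 5 + 0 = 5 + 0 = 5$)
$- 5 K{\left(2,4 \right)} \left(-5\right) = \left(-5\right) 5 \left(-5\right) = \left(-25\right) \left(-5\right) = 125$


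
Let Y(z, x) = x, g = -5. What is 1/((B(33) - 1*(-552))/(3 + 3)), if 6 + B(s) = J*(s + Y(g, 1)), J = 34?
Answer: 3/851 ≈ 0.0035253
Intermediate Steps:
B(s) = 28 + 34*s (B(s) = -6 + 34*(s + 1) = -6 + 34*(1 + s) = -6 + (34 + 34*s) = 28 + 34*s)
1/((B(33) - 1*(-552))/(3 + 3)) = 1/(((28 + 34*33) - 1*(-552))/(3 + 3)) = 1/(((28 + 1122) + 552)/6) = 1/((1150 + 552)*(1/6)) = 1/(1702*(1/6)) = 1/(851/3) = 3/851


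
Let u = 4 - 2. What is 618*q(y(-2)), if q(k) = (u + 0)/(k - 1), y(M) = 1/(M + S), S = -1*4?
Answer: -7416/7 ≈ -1059.4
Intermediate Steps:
u = 2
S = -4
y(M) = 1/(-4 + M) (y(M) = 1/(M - 4) = 1/(-4 + M))
q(k) = 2/(-1 + k) (q(k) = (2 + 0)/(k - 1) = 2/(-1 + k))
618*q(y(-2)) = 618*(2/(-1 + 1/(-4 - 2))) = 618*(2/(-1 + 1/(-6))) = 618*(2/(-1 - ⅙)) = 618*(2/(-7/6)) = 618*(2*(-6/7)) = 618*(-12/7) = -7416/7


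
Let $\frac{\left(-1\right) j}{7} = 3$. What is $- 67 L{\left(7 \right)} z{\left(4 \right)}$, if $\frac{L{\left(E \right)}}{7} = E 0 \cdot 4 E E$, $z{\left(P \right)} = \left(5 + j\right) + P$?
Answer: $0$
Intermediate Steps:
$j = -21$ ($j = \left(-7\right) 3 = -21$)
$z{\left(P \right)} = -16 + P$ ($z{\left(P \right)} = \left(5 - 21\right) + P = -16 + P$)
$L{\left(E \right)} = 0$ ($L{\left(E \right)} = 7 E 0 \cdot 4 E E = 7 \cdot 0 \cdot 4 E E = 7 \cdot 0 E E = 7 \cdot 0 E = 7 \cdot 0 = 0$)
$- 67 L{\left(7 \right)} z{\left(4 \right)} = \left(-67\right) 0 \left(-16 + 4\right) = 0 \left(-12\right) = 0$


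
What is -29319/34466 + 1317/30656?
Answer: -426705771/528294848 ≈ -0.80770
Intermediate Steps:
-29319/34466 + 1317/30656 = -426705771/528294848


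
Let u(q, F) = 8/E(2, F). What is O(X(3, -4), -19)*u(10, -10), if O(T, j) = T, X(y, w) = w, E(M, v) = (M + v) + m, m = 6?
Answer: 16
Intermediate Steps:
E(M, v) = 6 + M + v (E(M, v) = (M + v) + 6 = 6 + M + v)
u(q, F) = 8/(8 + F) (u(q, F) = 8/(6 + 2 + F) = 8/(8 + F))
O(X(3, -4), -19)*u(10, -10) = -32/(8 - 10) = -32/(-2) = -32*(-1)/2 = -4*(-4) = 16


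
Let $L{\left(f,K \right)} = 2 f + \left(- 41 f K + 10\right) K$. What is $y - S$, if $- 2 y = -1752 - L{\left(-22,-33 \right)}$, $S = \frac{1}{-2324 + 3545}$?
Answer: $\frac{600521987}{1221} \approx 4.9183 \cdot 10^{5}$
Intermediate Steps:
$S = \frac{1}{1221} \approx 0.000819$
$L{\left(f,K \right)} = 2 f + K \left(10 - 41 K f\right)$ ($L{\left(f,K \right)} = 2 f + \left(- 41 K f + 10\right) K = 2 f + \left(10 - 41 K f\right) K = 2 f + K \left(10 - 41 K f\right)$)
$y = 491828$ ($y = - \frac{-1752 - \left(2 \left(-22\right) + 10 \left(-33\right) - - 902 \left(-33\right)^{2}\right)}{2} = - \frac{-1752 - \left(-44 - 330 - \left(-902\right) 1089\right)}{2} = - \frac{-1752 - \left(-44 - 330 + 982278\right)}{2} = - \frac{-1752 - 981904}{2} = \left(- \frac{1}{2}\right) \left(-983656\right) = 491828$)
$y - S = 491828 - \frac{1}{1221} = \frac{600521987}{1221}$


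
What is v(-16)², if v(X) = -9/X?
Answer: 81/256 ≈ 0.31641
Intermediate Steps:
v(-16)² = (-9/(-16))² = (-9*(-1/16))² = (9/16)² = 81/256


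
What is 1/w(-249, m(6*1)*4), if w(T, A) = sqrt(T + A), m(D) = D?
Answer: -I/15 ≈ -0.066667*I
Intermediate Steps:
w(T, A) = sqrt(A + T)
1/w(-249, m(6*1)*4) = 1/(sqrt((6*1)*4 - 249)) = 1/(sqrt(6*4 - 249)) = 1/(sqrt(24 - 249)) = 1/(sqrt(-225)) = 1/(15*I) = -I/15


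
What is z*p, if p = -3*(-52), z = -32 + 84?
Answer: 8112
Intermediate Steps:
z = 52
p = 156
z*p = 52*156 = 8112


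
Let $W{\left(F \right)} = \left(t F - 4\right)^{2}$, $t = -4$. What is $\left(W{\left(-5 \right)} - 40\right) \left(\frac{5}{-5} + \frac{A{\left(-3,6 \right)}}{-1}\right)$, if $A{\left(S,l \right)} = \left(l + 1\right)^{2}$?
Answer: $-10800$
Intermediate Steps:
$A{\left(S,l \right)} = \left(1 + l\right)^{2}$
$W{\left(F \right)} = \left(-4 - 4 F\right)^{2}$ ($W{\left(F \right)} = \left(- 4 F - 4\right)^{2} = \left(-4 - 4 F\right)^{2}$)
$\left(W{\left(-5 \right)} - 40\right) \left(\frac{5}{-5} + \frac{A{\left(-3,6 \right)}}{-1}\right) = \left(16 \left(1 - 5\right)^{2} - 40\right) \left(\frac{5}{-5} + \frac{\left(1 + 6\right)^{2}}{-1}\right) = \left(16 \left(-4\right)^{2} - 40\right) \left(5 \left(- \frac{1}{5}\right) + 7^{2} \left(-1\right)\right) = \left(16 \cdot 16 - 40\right) \left(-1 + 49 \left(-1\right)\right) = \left(256 - 40\right) \left(-1 - 49\right) = 216 \left(-50\right) = -10800$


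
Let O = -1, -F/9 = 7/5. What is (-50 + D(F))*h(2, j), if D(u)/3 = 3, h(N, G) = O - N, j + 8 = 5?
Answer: 123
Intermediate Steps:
F = -63/5 ≈ -12.600
j = -3 (j = -8 + 5 = -3)
h(N, G) = -1 - N
D(u) = 9 (D(u) = 3*3 = 9)
(-50 + D(F))*h(2, j) = (-50 + 9)*(-1 - 1*2) = -41*(-1 - 2) = -41*(-3) = 123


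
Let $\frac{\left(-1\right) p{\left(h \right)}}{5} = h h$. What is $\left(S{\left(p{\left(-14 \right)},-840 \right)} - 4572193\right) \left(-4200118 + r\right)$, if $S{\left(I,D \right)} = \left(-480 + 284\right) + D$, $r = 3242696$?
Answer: $4378510055638$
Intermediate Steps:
$p{\left(h \right)} = - 5 h^{2}$ ($p{\left(h \right)} = - 5 h h = - 5 h^{2}$)
$S{\left(I,D \right)} = -196 + D$
$\left(S{\left(p{\left(-14 \right)},-840 \right)} - 4572193\right) \left(-4200118 + r\right) = \left(\left(-196 - 840\right) - 4572193\right) \left(-4200118 + 3242696\right) = \left(-1036 - 4572193\right) \left(-957422\right) = \left(-4573229\right) \left(-957422\right) = 4378510055638$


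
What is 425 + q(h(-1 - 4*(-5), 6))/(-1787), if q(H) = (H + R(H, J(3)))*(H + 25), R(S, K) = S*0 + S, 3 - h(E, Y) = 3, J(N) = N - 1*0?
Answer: 425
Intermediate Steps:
J(N) = N (J(N) = N + 0 = N)
h(E, Y) = 0 (h(E, Y) = 3 - 1*3 = 3 - 3 = 0)
R(S, K) = S (R(S, K) = 0 + S = S)
q(H) = 2*H*(25 + H) (q(H) = (H + H)*(H + 25) = (2*H)*(25 + H) = 2*H*(25 + H))
425 + q(h(-1 - 4*(-5), 6))/(-1787) = 425 + (2*0*(25 + 0))/(-1787) = 425 + (2*0*25)*(-1/1787) = 425 + 0*(-1/1787) = 425 + 0 = 425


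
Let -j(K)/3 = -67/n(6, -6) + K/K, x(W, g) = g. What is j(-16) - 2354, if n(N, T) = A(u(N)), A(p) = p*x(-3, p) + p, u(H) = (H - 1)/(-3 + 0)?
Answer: -21761/10 ≈ -2176.1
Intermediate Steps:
u(H) = ⅓ - H/3 (u(H) = (-1 + H)/(-3) = (-1 + H)*(-⅓) = ⅓ - H/3)
A(p) = p + p² (A(p) = p*p + p = p² + p = p + p²)
n(N, T) = (⅓ - N/3)*(4/3 - N/3) (n(N, T) = (⅓ - N/3)*(1 + (⅓ - N/3)) = (⅓ - N/3)*(4/3 - N/3))
j(K) = 1779/10 (j(K) = -3*(-67*9/((-1 + 6)*(-4 + 6)) + K/K) = -3*(-67/((⅑)*5*2) + 1) = -3*(-67/10/9 + 1) = -3*(-67*9/10 + 1) = -3*(-603/10 + 1) = -3*(-593/10) = 1779/10)
j(-16) - 2354 = 1779/10 - 2354 = -21761/10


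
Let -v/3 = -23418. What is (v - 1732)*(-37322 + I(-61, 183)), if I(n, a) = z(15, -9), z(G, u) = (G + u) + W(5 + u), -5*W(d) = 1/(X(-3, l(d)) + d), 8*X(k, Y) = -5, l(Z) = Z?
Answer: -473038337944/185 ≈ -2.5570e+9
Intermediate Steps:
v = 70254 (v = -3*(-23418) = 70254)
X(k, Y) = -5/8 (X(k, Y) = (⅛)*(-5) = -5/8)
W(d) = -1/(5*(-5/8 + d))
z(G, u) = G + u - 8/(175 + 40*u) (z(G, u) = (G + u) - 8/(-25 + 40*(5 + u)) = (G + u) - 8/(-25 + (200 + 40*u)) = (G + u) - 8/(175 + 40*u) = G + u - 8/(175 + 40*u))
I(n, a) = 1118/185 (I(n, a) = (-8 + 5*(35 + 8*(-9))*(15 - 9))/(5*(35 + 8*(-9))) = (-8 + 5*(35 - 72)*6)/(5*(35 - 72)) = (⅕)*(-8 + 5*(-37)*6)/(-37) = (⅕)*(-1/37)*(-8 - 1110) = (⅕)*(-1/37)*(-1118) = 1118/185)
(v - 1732)*(-37322 + I(-61, 183)) = (70254 - 1732)*(-37322 + 1118/185) = 68522*(-6903452/185) = -473038337944/185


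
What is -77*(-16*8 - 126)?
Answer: 19558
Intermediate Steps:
-77*(-16*8 - 126) = -77*(-128 - 126) = -77*(-254) = 19558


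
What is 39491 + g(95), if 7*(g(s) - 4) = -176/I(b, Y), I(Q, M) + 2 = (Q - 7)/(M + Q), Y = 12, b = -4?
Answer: 7465963/189 ≈ 39502.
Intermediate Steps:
I(Q, M) = -2 + (-7 + Q)/(M + Q) (I(Q, M) = -2 + (Q - 7)/(M + Q) = -2 + (-7 + Q)/(M + Q))
g(s) = 2164/189 (g(s) = 4 + (-176*(12 - 4)/(-7 - 1*(-4) - 2*12))/7 = 4 + (-176*8/(-7 + 4 - 24))/7 = 4 + (-176/((1/8)*(-27)))/7 = 4 + (-176/(-27/8))/7 = 4 + (-176*(-8/27))/7 = 4 + (1/7)*(1408/27) = 4 + 1408/189 = 2164/189)
39491 + g(95) = 39491 + 2164/189 = 7465963/189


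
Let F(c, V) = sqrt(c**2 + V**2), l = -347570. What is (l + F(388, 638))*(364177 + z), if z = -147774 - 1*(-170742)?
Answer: -134559987650 + 774290*sqrt(139397) ≈ -1.3427e+11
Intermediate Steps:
z = 22968 (z = -147774 + 170742 = 22968)
F(c, V) = sqrt(V**2 + c**2)
(l + F(388, 638))*(364177 + z) = (-347570 + sqrt(638**2 + 388**2))*(364177 + 22968) = (-347570 + sqrt(407044 + 150544))*387145 = (-347570 + sqrt(557588))*387145 = (-347570 + 2*sqrt(139397))*387145 = -134559987650 + 774290*sqrt(139397)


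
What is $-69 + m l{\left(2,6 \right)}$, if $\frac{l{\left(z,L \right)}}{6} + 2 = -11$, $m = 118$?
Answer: $-9273$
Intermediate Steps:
$l{\left(z,L \right)} = -78$ ($l{\left(z,L \right)} = -12 + 6 \left(-11\right) = -12 - 66 = -78$)
$-69 + m l{\left(2,6 \right)} = -69 + 118 \left(-78\right) = -69 - 9204 = -9273$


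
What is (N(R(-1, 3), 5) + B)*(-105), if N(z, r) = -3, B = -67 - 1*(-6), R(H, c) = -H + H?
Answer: 6720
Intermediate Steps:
R(H, c) = 0
B = -61 (B = -67 + 6 = -61)
(N(R(-1, 3), 5) + B)*(-105) = (-3 - 61)*(-105) = -64*(-105) = 6720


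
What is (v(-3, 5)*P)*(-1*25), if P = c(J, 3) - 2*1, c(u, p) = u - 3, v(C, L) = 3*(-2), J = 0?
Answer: -750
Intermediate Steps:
v(C, L) = -6
c(u, p) = -3 + u
P = -5 (P = (-3 + 0) - 2*1 = -3 - 2 = -5)
(v(-3, 5)*P)*(-1*25) = (-6*(-5))*(-1*25) = 30*(-25) = -750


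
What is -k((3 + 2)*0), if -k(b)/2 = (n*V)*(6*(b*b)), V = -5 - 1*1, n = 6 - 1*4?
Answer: 0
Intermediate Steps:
n = 2 (n = 6 - 4 = 2)
V = -6 (V = -5 - 1 = -6)
k(b) = 144*b² (k(b) = -2*2*(-6)*6*(b*b) = -(-24)*6*b² = -(-144)*b² = 144*b²)
-k((3 + 2)*0) = -144*((3 + 2)*0)² = -144*(5*0)² = -144*0² = -144*0 = -1*0 = 0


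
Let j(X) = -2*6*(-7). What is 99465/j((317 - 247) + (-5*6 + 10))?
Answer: 33155/28 ≈ 1184.1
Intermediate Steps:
j(X) = 84 (j(X) = -12*(-7) = 84)
99465/j((317 - 247) + (-5*6 + 10)) = 99465/84 = 99465*(1/84) = 33155/28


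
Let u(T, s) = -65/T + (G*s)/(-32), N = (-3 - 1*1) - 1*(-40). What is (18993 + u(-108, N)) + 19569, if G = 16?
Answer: 4162817/108 ≈ 38545.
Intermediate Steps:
N = 36 (N = (-3 - 1) + 40 = -4 + 40 = 36)
u(T, s) = -65/T - s/2 (u(T, s) = -65/T + (16*s)/(-32) = -65/T + (16*s)*(-1/32) = -65/T - s/2)
(18993 + u(-108, N)) + 19569 = (18993 + (-65/(-108) - ½*36)) + 19569 = (18993 + (-65*(-1/108) - 18)) + 19569 = (18993 + (65/108 - 18)) + 19569 = (18993 - 1879/108) + 19569 = 2049365/108 + 19569 = 4162817/108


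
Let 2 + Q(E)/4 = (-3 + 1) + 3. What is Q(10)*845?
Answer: -3380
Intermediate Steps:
Q(E) = -4 (Q(E) = -8 + 4*((-3 + 1) + 3) = -8 + 4*(-2 + 3) = -8 + 4*1 = -8 + 4 = -4)
Q(10)*845 = -4*845 = -3380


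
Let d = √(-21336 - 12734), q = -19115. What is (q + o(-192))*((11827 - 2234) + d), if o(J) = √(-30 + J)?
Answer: -(9593 + I*√34070)*(19115 - I*√222) ≈ -1.8337e+8 - 3.3853e+6*I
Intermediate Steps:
d = I*√34070 (d = √(-34070) = I*√34070 ≈ 184.58*I)
(q + o(-192))*((11827 - 2234) + d) = (-19115 + √(-30 - 192))*((11827 - 2234) + I*√34070) = (-19115 + √(-222))*(9593 + I*√34070) = (-19115 + I*√222)*(9593 + I*√34070)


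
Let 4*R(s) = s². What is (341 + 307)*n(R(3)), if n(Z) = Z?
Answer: 1458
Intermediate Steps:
R(s) = s²/4
(341 + 307)*n(R(3)) = (341 + 307)*((¼)*3²) = 648*((¼)*9) = 648*(9/4) = 1458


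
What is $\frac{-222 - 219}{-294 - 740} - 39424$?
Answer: $- \frac{40763975}{1034} \approx -39424.0$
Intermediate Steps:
$\frac{-222 - 219}{-294 - 740} - 39424 = - \frac{441}{-1034} - 39424 = \left(-441\right) \left(- \frac{1}{1034}\right) - 39424 = \frac{441}{1034} - 39424 = - \frac{40763975}{1034}$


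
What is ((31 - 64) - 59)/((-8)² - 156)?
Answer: 1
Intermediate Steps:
((31 - 64) - 59)/((-8)² - 156) = (-33 - 59)/(64 - 156) = -92/(-92) = -1/92*(-92) = 1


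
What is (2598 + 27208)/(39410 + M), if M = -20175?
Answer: 29806/19235 ≈ 1.5496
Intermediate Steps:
(2598 + 27208)/(39410 + M) = (2598 + 27208)/(39410 - 20175) = 29806/19235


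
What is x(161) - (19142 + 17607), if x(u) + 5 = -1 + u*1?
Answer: -36594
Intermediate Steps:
x(u) = -6 + u (x(u) = -5 + (-1 + u*1) = -5 + (-1 + u) = -6 + u)
x(161) - (19142 + 17607) = (-6 + 161) - (19142 + 17607) = 155 - 1*36749 = 155 - 36749 = -36594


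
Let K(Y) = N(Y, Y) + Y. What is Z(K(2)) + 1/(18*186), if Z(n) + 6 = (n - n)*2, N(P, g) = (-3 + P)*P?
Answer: -20087/3348 ≈ -5.9997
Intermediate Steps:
N(P, g) = P*(-3 + P)
K(Y) = Y + Y*(-3 + Y) (K(Y) = Y*(-3 + Y) + Y = Y + Y*(-3 + Y))
Z(n) = -6 (Z(n) = -6 + (n - n)*2 = -6 + 0*2 = -6 + 0 = -6)
Z(K(2)) + 1/(18*186) = -6 + 1/(18*186) = -6 + 1/3348 = -20087/3348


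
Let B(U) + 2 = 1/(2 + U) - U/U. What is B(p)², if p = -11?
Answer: 784/81 ≈ 9.6790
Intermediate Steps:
B(U) = -3 + 1/(2 + U) (B(U) = -2 + (1/(2 + U) - U/U) = -2 + (1/(2 + U) - 1*1) = -2 + (1/(2 + U) - 1) = -2 + (-1 + 1/(2 + U)) = -3 + 1/(2 + U))
B(p)² = ((-5 - 3*(-11))/(2 - 11))² = ((-5 + 33)/(-9))² = (-⅑*28)² = (-28/9)² = 784/81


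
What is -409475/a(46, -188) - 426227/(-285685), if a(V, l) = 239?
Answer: -116878997122/68278715 ≈ -1711.8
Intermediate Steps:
-409475/a(46, -188) - 426227/(-285685) = -409475/239 - 426227/(-285685) = -409475*1/239 - 426227*(-1/285685) = -409475/239 + 426227/285685 = -116878997122/68278715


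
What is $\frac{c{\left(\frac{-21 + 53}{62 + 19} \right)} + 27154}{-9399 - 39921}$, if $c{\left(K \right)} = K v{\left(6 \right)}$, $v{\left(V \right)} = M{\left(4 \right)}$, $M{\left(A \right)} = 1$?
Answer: $- \frac{1099753}{1997460} \approx -0.55058$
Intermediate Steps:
$v{\left(V \right)} = 1$
$c{\left(K \right)} = K$ ($c{\left(K \right)} = K 1 = K$)
$\frac{c{\left(\frac{-21 + 53}{62 + 19} \right)} + 27154}{-9399 - 39921} = \frac{\frac{-21 + 53}{62 + 19} + 27154}{-9399 - 39921} = \frac{\frac{32}{81} + 27154}{-49320} = \left(32 \cdot \frac{1}{81} + 27154\right) \left(- \frac{1}{49320}\right) = \left(\frac{32}{81} + 27154\right) \left(- \frac{1}{49320}\right) = \frac{2199506}{81} \left(- \frac{1}{49320}\right) = - \frac{1099753}{1997460}$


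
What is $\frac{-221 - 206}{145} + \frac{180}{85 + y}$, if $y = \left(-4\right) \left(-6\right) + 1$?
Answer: $- \frac{2087}{1595} \approx -1.3085$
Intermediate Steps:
$y = 25$ ($y = 24 + 1 = 25$)
$\frac{-221 - 206}{145} + \frac{180}{85 + y} = \frac{-221 - 206}{145} + \frac{180}{85 + 25} = \left(-221 - 206\right) \frac{1}{145} + \frac{180}{110} = \left(-427\right) \frac{1}{145} + 180 \cdot \frac{1}{110} = - \frac{427}{145} + \frac{18}{11} = - \frac{2087}{1595}$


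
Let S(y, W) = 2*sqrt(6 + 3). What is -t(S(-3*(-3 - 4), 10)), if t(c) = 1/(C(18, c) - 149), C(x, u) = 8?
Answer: 1/141 ≈ 0.0070922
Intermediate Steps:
S(y, W) = 6 (S(y, W) = 2*sqrt(9) = 2*3 = 6)
t(c) = -1/141 (t(c) = 1/(8 - 149) = 1/(-141) = -1/141)
-t(S(-3*(-3 - 4), 10)) = -1*(-1/141) = 1/141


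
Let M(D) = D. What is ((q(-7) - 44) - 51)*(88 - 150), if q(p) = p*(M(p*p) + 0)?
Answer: 27156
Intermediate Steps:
q(p) = p**3 (q(p) = p*(p*p + 0) = p*(p**2 + 0) = p*p**2 = p**3)
((q(-7) - 44) - 51)*(88 - 150) = (((-7)**3 - 44) - 51)*(88 - 150) = ((-343 - 44) - 51)*(-62) = (-387 - 51)*(-62) = -438*(-62) = 27156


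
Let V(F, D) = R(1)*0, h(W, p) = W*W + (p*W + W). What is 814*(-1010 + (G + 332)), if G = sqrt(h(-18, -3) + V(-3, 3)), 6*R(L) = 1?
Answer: -551892 + 4884*sqrt(10) ≈ -5.3645e+5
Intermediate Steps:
R(L) = 1/6 (R(L) = (1/6)*1 = 1/6)
h(W, p) = W + W**2 + W*p (h(W, p) = W**2 + (W*p + W) = W**2 + (W + W*p) = W + W**2 + W*p)
V(F, D) = 0 (V(F, D) = (1/6)*0 = 0)
G = 6*sqrt(10) (G = sqrt(-18*(1 - 18 - 3) + 0) = sqrt(-18*(-20) + 0) = sqrt(360 + 0) = sqrt(360) = 6*sqrt(10) ≈ 18.974)
814*(-1010 + (G + 332)) = 814*(-1010 + (6*sqrt(10) + 332)) = 814*(-1010 + (332 + 6*sqrt(10))) = 814*(-678 + 6*sqrt(10)) = -551892 + 4884*sqrt(10)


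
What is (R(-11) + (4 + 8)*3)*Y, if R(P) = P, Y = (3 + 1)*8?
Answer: 800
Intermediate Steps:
Y = 32 (Y = 4*8 = 32)
(R(-11) + (4 + 8)*3)*Y = (-11 + (4 + 8)*3)*32 = (-11 + 12*3)*32 = (-11 + 36)*32 = 25*32 = 800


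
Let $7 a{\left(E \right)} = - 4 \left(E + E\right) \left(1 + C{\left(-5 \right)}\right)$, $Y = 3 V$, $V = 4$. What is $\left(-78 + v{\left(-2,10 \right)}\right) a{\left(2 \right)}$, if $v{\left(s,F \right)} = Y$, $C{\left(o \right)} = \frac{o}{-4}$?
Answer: $\frac{2376}{7} \approx 339.43$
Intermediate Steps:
$C{\left(o \right)} = - \frac{o}{4}$ ($C{\left(o \right)} = o \left(- \frac{1}{4}\right) = - \frac{o}{4}$)
$Y = 12$ ($Y = 3 \cdot 4 = 12$)
$v{\left(s,F \right)} = 12$
$a{\left(E \right)} = - \frac{18 E}{7}$ ($a{\left(E \right)} = \frac{\left(-4\right) \left(E + E\right) \left(1 - - \frac{5}{4}\right)}{7} = \frac{\left(-4\right) 2 E \left(1 + \frac{5}{4}\right)}{7} = \frac{\left(-4\right) 2 E \frac{9}{4}}{7} = \frac{\left(-4\right) \frac{9 E}{2}}{7} = \frac{\left(-18\right) E}{7} = - \frac{18 E}{7}$)
$\left(-78 + v{\left(-2,10 \right)}\right) a{\left(2 \right)} = \left(-78 + 12\right) \left(\left(- \frac{18}{7}\right) 2\right) = \left(-66\right) \left(- \frac{36}{7}\right) = \frac{2376}{7}$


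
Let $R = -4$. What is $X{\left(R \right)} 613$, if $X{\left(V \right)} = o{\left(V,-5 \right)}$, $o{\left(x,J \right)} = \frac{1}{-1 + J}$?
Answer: $- \frac{613}{6} \approx -102.17$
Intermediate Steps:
$X{\left(V \right)} = - \frac{1}{6}$ ($X{\left(V \right)} = \frac{1}{-1 - 5} = \frac{1}{-6} = - \frac{1}{6}$)
$X{\left(R \right)} 613 = \left(- \frac{1}{6}\right) 613 = - \frac{613}{6}$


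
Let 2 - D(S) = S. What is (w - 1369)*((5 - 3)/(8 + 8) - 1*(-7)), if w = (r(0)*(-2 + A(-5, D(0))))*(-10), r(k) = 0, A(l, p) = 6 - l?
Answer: -78033/8 ≈ -9754.1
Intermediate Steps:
D(S) = 2 - S
w = 0 (w = (0*(-2 + (6 - 1*(-5))))*(-10) = (0*(-2 + (6 + 5)))*(-10) = (0*(-2 + 11))*(-10) = (0*9)*(-10) = 0*(-10) = 0)
(w - 1369)*((5 - 3)/(8 + 8) - 1*(-7)) = (0 - 1369)*((5 - 3)/(8 + 8) - 1*(-7)) = -1369*(2/16 + 7) = -1369*(2*(1/16) + 7) = -1369*(⅛ + 7) = -1369*57/8 = -78033/8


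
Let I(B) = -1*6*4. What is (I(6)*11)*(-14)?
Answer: 3696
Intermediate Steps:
I(B) = -24 (I(B) = -6*4 = -24)
(I(6)*11)*(-14) = -24*11*(-14) = -264*(-14) = 3696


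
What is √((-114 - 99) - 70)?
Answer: I*√283 ≈ 16.823*I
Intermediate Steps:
√((-114 - 99) - 70) = √(-213 - 70) = √(-283) = I*√283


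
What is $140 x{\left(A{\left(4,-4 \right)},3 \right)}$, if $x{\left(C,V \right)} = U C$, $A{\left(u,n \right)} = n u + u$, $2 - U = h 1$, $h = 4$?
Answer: $3360$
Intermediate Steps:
$U = -2$ ($U = 2 - 4 \cdot 1 = 2 - 4 = -2$)
$A{\left(u,n \right)} = u + n u$
$x{\left(C,V \right)} = - 2 C$
$140 x{\left(A{\left(4,-4 \right)},3 \right)} = 140 \left(- 2 \cdot 4 \left(1 - 4\right)\right) = 140 \left(- 2 \cdot 4 \left(-3\right)\right) = 140 \left(\left(-2\right) \left(-12\right)\right) = 140 \cdot 24 = 3360$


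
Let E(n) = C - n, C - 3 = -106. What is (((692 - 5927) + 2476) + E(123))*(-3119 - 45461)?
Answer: 145011300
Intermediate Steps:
C = -103 (C = 3 - 106 = -103)
E(n) = -103 - n
(((692 - 5927) + 2476) + E(123))*(-3119 - 45461) = (((692 - 5927) + 2476) + (-103 - 1*123))*(-3119 - 45461) = ((-5235 + 2476) + (-103 - 123))*(-48580) = (-2759 - 226)*(-48580) = -2985*(-48580) = 145011300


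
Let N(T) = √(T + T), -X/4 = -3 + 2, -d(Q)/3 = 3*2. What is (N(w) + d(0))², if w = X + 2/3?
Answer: 1000/3 - 24*√21 ≈ 223.35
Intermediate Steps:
d(Q) = -18 (d(Q) = -9*2 = -3*6 = -18)
X = 4 (X = -4*(-3 + 2) = -4*(-1) = 4)
w = 14/3 (w = 4 + 2/3 = 4 + 2*(⅓) = 4 + ⅔ = 14/3 ≈ 4.6667)
N(T) = √2*√T (N(T) = √(2*T) = √2*√T)
(N(w) + d(0))² = (√2*√(14/3) - 18)² = (√2*(√42/3) - 18)² = (2*√21/3 - 18)² = (-18 + 2*√21/3)²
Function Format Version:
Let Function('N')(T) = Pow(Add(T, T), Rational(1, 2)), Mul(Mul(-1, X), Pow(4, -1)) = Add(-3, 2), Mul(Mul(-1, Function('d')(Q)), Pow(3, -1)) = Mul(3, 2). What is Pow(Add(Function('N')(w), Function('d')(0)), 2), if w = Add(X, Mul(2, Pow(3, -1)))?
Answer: Add(Rational(1000, 3), Mul(-24, Pow(21, Rational(1, 2)))) ≈ 223.35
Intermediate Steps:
Function('d')(Q) = -18 (Function('d')(Q) = Mul(-3, Mul(3, 2)) = Mul(-3, 6) = -18)
X = 4 (X = Mul(-4, Add(-3, 2)) = Mul(-4, -1) = 4)
w = Rational(14, 3) (w = Add(4, Mul(2, Pow(3, -1))) = Add(4, Mul(2, Rational(1, 3))) = Add(4, Rational(2, 3)) = Rational(14, 3) ≈ 4.6667)
Function('N')(T) = Mul(Pow(2, Rational(1, 2)), Pow(T, Rational(1, 2))) (Function('N')(T) = Pow(Mul(2, T), Rational(1, 2)) = Mul(Pow(2, Rational(1, 2)), Pow(T, Rational(1, 2))))
Pow(Add(Function('N')(w), Function('d')(0)), 2) = Pow(Add(Mul(Pow(2, Rational(1, 2)), Pow(Rational(14, 3), Rational(1, 2))), -18), 2) = Pow(Add(Mul(Pow(2, Rational(1, 2)), Mul(Rational(1, 3), Pow(42, Rational(1, 2)))), -18), 2) = Pow(Add(Mul(Rational(2, 3), Pow(21, Rational(1, 2))), -18), 2) = Pow(Add(-18, Mul(Rational(2, 3), Pow(21, Rational(1, 2)))), 2)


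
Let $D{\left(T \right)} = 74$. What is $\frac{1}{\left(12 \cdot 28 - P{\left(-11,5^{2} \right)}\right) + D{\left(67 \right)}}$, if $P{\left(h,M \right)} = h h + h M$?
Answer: $\frac{1}{564} \approx 0.0017731$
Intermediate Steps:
$P{\left(h,M \right)} = h^{2} + M h$
$\frac{1}{\left(12 \cdot 28 - P{\left(-11,5^{2} \right)}\right) + D{\left(67 \right)}} = \frac{1}{\left(12 \cdot 28 - - 11 \left(5^{2} - 11\right)\right) + 74} = \frac{1}{\left(336 - - 11 \left(25 - 11\right)\right) + 74} = \frac{1}{\left(336 - \left(-11\right) 14\right) + 74} = \frac{1}{\left(336 - -154\right) + 74} = \frac{1}{\left(336 + 154\right) + 74} = \frac{1}{490 + 74} = \frac{1}{564}$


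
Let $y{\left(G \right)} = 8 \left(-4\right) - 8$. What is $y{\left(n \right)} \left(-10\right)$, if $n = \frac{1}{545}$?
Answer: $400$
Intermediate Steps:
$n = \frac{1}{545} \approx 0.0018349$
$y{\left(G \right)} = -40$ ($y{\left(G \right)} = -32 - 8 = -40$)
$y{\left(n \right)} \left(-10\right) = \left(-40\right) \left(-10\right) = 400$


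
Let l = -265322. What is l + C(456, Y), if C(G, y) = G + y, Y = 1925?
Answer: -262941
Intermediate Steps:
l + C(456, Y) = -265322 + (456 + 1925) = -265322 + 2381 = -262941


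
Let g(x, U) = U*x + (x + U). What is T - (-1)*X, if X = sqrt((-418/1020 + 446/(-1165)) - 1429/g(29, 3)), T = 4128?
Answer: 4128 + I*sqrt(8857140329730)/831810 ≈ 4128.0 + 3.5779*I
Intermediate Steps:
g(x, U) = U + x + U*x (g(x, U) = U*x + (U + x) = U + x + U*x)
X = I*sqrt(8857140329730)/831810 (X = sqrt((-418/1020 + 446/(-1165)) - 1429/(3 + 29 + 3*29)) = sqrt((-418*1/1020 + 446*(-1/1165)) - 1429/(3 + 29 + 87)) = sqrt((-209/510 - 446/1165) - 1429/119) = sqrt(-94189/118830 - 1429*1/119) = sqrt(-94189/118830 - 1429/119) = sqrt(-10648033/831810) = I*sqrt(8857140329730)/831810 ≈ 3.5779*I)
T - (-1)*X = 4128 - (-1)*I*sqrt(8857140329730)/831810 = 4128 + I*sqrt(8857140329730)/831810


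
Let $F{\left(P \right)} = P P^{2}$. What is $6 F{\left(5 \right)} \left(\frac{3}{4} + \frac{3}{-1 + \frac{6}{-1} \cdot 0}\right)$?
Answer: $- \frac{3375}{2} \approx -1687.5$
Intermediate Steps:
$F{\left(P \right)} = P^{3}$
$6 F{\left(5 \right)} \left(\frac{3}{4} + \frac{3}{-1 + \frac{6}{-1} \cdot 0}\right) = 6 \cdot 5^{3} \left(\frac{3}{4} + \frac{3}{-1 + \frac{6}{-1} \cdot 0}\right) = 6 \cdot 125 \left(3 \cdot \frac{1}{4} + \frac{3}{-1 + 6 \left(-1\right) 0}\right) = 750 \left(\frac{3}{4} + \frac{3}{-1 - 0}\right) = 750 \left(\frac{3}{4} + \frac{3}{-1 + 0}\right) = 750 \left(\frac{3}{4} + \frac{3}{-1}\right) = 750 \left(\frac{3}{4} + 3 \left(-1\right)\right) = 750 \left(\frac{3}{4} - 3\right) = 750 \left(- \frac{9}{4}\right) = - \frac{3375}{2}$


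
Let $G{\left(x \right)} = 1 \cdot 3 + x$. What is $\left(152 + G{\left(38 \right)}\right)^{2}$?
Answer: $37249$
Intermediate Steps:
$G{\left(x \right)} = 3 + x$
$\left(152 + G{\left(38 \right)}\right)^{2} = \left(152 + \left(3 + 38\right)\right)^{2} = \left(152 + 41\right)^{2} = 193^{2} = 37249$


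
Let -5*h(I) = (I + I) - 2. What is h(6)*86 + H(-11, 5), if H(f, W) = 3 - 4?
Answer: -173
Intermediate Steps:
h(I) = ⅖ - 2*I/5 (h(I) = -((I + I) - 2)/5 = -(2*I - 2)/5 = -(-2 + 2*I)/5 = ⅖ - 2*I/5)
H(f, W) = -1
h(6)*86 + H(-11, 5) = (⅖ - ⅖*6)*86 - 1 = (⅖ - 12/5)*86 - 1 = -2*86 - 1 = -172 - 1 = -173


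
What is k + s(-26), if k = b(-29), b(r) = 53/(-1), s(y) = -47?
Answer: -100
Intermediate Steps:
b(r) = -53 (b(r) = 53*(-1) = -53)
k = -53
k + s(-26) = -53 - 47 = -100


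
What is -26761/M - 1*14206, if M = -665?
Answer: -1345747/95 ≈ -14166.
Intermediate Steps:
-26761/M - 1*14206 = -26761/(-665) - 1*14206 = -26761*(-1/665) - 14206 = 3823/95 - 14206 = -1345747/95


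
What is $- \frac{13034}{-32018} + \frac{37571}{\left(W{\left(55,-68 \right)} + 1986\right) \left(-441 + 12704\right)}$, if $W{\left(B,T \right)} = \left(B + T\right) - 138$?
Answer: $\frac{21035850132}{51463457635} \approx 0.40875$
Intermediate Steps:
$W{\left(B,T \right)} = -138 + B + T$
$- \frac{13034}{-32018} + \frac{37571}{\left(W{\left(55,-68 \right)} + 1986\right) \left(-441 + 12704\right)} = - \frac{13034}{-32018} + \frac{37571}{\left(\left(-138 + 55 - 68\right) + 1986\right) \left(-441 + 12704\right)} = \left(-13034\right) \left(- \frac{1}{32018}\right) + \frac{37571}{\left(-151 + 1986\right) 12263} = \frac{931}{2287} + \frac{37571}{1835 \cdot 12263} = \frac{931}{2287} + \frac{37571}{22502605} = \frac{21035850132}{51463457635}$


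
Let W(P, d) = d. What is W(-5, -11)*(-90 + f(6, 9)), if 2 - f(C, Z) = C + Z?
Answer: 1133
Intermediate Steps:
f(C, Z) = 2 - C - Z (f(C, Z) = 2 - (C + Z) = 2 + (-C - Z) = 2 - C - Z)
W(-5, -11)*(-90 + f(6, 9)) = -11*(-90 + (2 - 1*6 - 1*9)) = -11*(-90 + (2 - 6 - 9)) = -11*(-90 - 13) = -11*(-103) = 1133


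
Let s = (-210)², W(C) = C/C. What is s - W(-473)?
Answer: 44099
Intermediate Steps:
W(C) = 1
s = 44100
s - W(-473) = 44100 - 1*1 = 44100 - 1 = 44099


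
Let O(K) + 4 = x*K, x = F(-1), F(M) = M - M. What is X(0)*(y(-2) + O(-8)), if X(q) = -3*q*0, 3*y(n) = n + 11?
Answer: 0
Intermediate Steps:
y(n) = 11/3 + n/3 (y(n) = (n + 11)/3 = (11 + n)/3 = 11/3 + n/3)
X(q) = 0
F(M) = 0
x = 0
O(K) = -4 (O(K) = -4 + 0*K = -4 + 0 = -4)
X(0)*(y(-2) + O(-8)) = 0*((11/3 + (1/3)*(-2)) - 4) = 0*((11/3 - 2/3) - 4) = 0*(3 - 4) = 0*(-1) = 0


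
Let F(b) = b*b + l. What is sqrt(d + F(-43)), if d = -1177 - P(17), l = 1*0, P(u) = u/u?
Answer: sqrt(671) ≈ 25.904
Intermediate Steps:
P(u) = 1
l = 0
d = -1178 (d = -1177 - 1*1 = -1177 - 1 = -1178)
F(b) = b**2 (F(b) = b*b + 0 = b**2 + 0 = b**2)
sqrt(d + F(-43)) = sqrt(-1178 + (-43)**2) = sqrt(-1178 + 1849) = sqrt(671)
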